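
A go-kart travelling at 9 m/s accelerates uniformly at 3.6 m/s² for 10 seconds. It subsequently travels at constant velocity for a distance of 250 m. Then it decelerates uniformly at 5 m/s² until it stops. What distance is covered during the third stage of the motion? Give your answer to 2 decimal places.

Phase 1 (accelerating): v₀ = 9.00 m/s, a = 3.6 m/s².
v = v₀ + at = 9.00 + (3.6)(10) = 45.0 m/s
Δx = v₀t + ½at² = 9.00·10 + 0.5·3.6·10² = 270 m

Phase 2 (constant speed): v₀ = 45.0 m/s, a = 0 m/s².
Constant speed: t = d/v = 250/45.0 = 5.56 s

Phase 3 (decelerating): v₀ = 45.0 m/s, a = -5 m/s².
v = v₀ + at → t = (0 − 45.0) / -5 = 9.00 s
v² = v₀² + 2aΔx → Δx = (0² − 45.0²)/(2·-5) = 202 m
Distance in phase 3 = 202 m

202.50 m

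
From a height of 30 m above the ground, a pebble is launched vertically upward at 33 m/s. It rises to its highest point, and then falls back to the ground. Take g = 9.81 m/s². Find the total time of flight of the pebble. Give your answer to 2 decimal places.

7.54 s

Phase 1 (rising): v₀ = 33.0 m/s, a = -9.81 m/s².
v = v₀ + at → t = (0 − 33.0) / -9.81 = 3.36 s
v² = v₀² + 2aΔx → Δx = (0² − 33.0²)/(2·-9.81) = 55.5 m

Phase 2 (falling): v₀ = 0 m/s, a = -9.81 m/s².
Falls 85.5 m from rest: t = √(2·85.5/9.81) = 4.18 s; v = g·t = 41.0 m/s.
Total time = 3.36 + 4.18 = 7.54 s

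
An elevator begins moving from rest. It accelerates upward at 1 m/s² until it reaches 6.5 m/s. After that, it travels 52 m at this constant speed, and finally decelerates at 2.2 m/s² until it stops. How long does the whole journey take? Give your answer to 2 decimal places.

17.45 s

Phase 1 (accelerating): v₀ = 0 m/s, a = 1 m/s².
v = v₀ + at → t = (6.5 − 0) / 1 = 6.50 s
v² = v₀² + 2aΔx → Δx = (6.5² − 0²)/(2·1) = 21.1 m

Phase 2 (constant speed): v₀ = 6.50 m/s, a = 0 m/s².
Constant speed: t = d/v = 52/6.50 = 8.00 s

Phase 3 (decelerating): v₀ = 6.50 m/s, a = -2.2 m/s².
v = v₀ + at → t = (0 − 6.50) / -2.2 = 2.95 s
v² = v₀² + 2aΔx → Δx = (0² − 6.50²)/(2·-2.2) = 9.60 m
Total time = 6.50 + 8.00 + 2.95 = 17.5 s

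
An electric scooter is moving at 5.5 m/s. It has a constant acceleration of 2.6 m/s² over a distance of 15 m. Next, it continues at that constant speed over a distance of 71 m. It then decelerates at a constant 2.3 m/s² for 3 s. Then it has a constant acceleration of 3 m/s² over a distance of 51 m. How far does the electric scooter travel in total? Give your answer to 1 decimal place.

157.9 m

Phase 1 (accelerating): v₀ = 5.50 m/s, a = 2.6 m/s².
v² = v₀² + 2aΔx = 5.50² + 2·2.6·15 = 108 → v = 10.4 m/s
t = (v − v₀)/a = (10.4 − 5.50)/2.6 = 1.89 s

Phase 2 (constant speed): v₀ = 10.4 m/s, a = 0 m/s².
Constant speed: t = d/v = 71/10.4 = 6.82 s

Phase 3 (decelerating): v₀ = 10.4 m/s, a = -2.3 m/s².
v = v₀ + at = 10.4 + (-2.3)(3) = 3.50 m/s
Δx = v₀t + ½at² = 10.4·3 + 0.5·-2.3·3² = 20.9 m

Phase 4 (accelerating): v₀ = 3.50 m/s, a = 3 m/s².
v² = v₀² + 2aΔx = 3.50² + 2·3·51 = 318 → v = 17.8 m/s
t = (v − v₀)/a = (17.8 − 3.50)/3 = 4.78 s
Total distance = 15.0 + 71.0 + 20.9 + 51.0 = 158 m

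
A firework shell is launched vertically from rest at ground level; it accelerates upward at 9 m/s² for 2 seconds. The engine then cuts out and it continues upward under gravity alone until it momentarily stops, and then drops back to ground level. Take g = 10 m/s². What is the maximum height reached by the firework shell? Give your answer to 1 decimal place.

34.2 m

Phase 1 (powered ascent): v₀ = 0 m/s, a = 9 m/s².
v = v₀ + at = 0 + (9)(2) = 18.0 m/s
Δx = v₀t + ½at² = 0·2 + 0.5·9·2² = 18.0 m

Phase 2 (coasting upward): v₀ = 18.0 m/s, a = -10 m/s².
v = v₀ + at → t = (0 − 18.0) / -10 = 1.80 s
v² = v₀² + 2aΔx → Δx = (0² − 18.0²)/(2·-10) = 16.2 m
Maximum height = 18.0 + 16.2 = 34.2 m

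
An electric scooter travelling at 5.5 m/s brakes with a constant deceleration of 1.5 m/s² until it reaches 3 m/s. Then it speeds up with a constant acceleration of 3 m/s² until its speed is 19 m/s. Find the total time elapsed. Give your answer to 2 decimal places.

7.00 s

Phase 1 (decelerating): v₀ = 5.50 m/s, a = -1.5 m/s².
v = v₀ + at → t = (3 − 5.50) / -1.5 = 1.67 s
v² = v₀² + 2aΔx → Δx = (3² − 5.50²)/(2·-1.5) = 7.08 m

Phase 2 (accelerating): v₀ = 3.00 m/s, a = 3 m/s².
v = v₀ + at → t = (19 − 3.00) / 3 = 5.33 s
v² = v₀² + 2aΔx → Δx = (19² − 3.00²)/(2·3) = 58.7 m
Total time = 1.67 + 5.33 = 7.00 s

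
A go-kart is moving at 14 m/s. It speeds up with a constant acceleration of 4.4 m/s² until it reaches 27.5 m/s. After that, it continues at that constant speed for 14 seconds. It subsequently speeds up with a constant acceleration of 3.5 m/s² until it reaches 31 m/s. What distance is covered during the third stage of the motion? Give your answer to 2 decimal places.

29.25 m

Phase 1 (accelerating): v₀ = 14.0 m/s, a = 4.4 m/s².
v = v₀ + at → t = (27.5 − 14.0) / 4.4 = 3.07 s
v² = v₀² + 2aΔx → Δx = (27.5² − 14.0²)/(2·4.4) = 63.7 m

Phase 2 (constant speed): v₀ = 27.5 m/s, a = 0 m/s².
v = v₀ + at = 27.5 + (0)(14) = 27.5 m/s
Δx = v₀t + ½at² = 27.5·14 + 0.5·0·14² = 385 m

Phase 3 (accelerating): v₀ = 27.5 m/s, a = 3.5 m/s².
v = v₀ + at → t = (31 − 27.5) / 3.5 = 1.00 s
v² = v₀² + 2aΔx → Δx = (31² − 27.5²)/(2·3.5) = 29.2 m
Distance in phase 3 = 29.2 m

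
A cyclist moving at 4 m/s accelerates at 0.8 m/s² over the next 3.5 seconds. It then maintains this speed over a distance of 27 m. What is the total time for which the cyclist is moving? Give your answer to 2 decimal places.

Phase 1 (accelerating): v₀ = 4.00 m/s, a = 0.8 m/s².
v = v₀ + at = 4.00 + (0.8)(3.5) = 6.80 m/s
Δx = v₀t + ½at² = 4.00·3.5 + 0.5·0.8·3.5² = 18.9 m

Phase 2 (constant speed): v₀ = 6.80 m/s, a = 0 m/s².
Constant speed: t = d/v = 27/6.80 = 3.97 s
Total time = 3.50 + 3.97 = 7.47 s

7.47 s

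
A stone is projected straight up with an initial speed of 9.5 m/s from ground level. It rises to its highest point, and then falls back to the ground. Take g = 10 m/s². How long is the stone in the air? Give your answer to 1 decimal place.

1.9 s

Phase 1 (rising): v₀ = 9.50 m/s, a = -10 m/s².
v = v₀ + at → t = (0 − 9.50) / -10 = 0.950 s
v² = v₀² + 2aΔx → Δx = (0² − 9.50²)/(2·-10) = 4.51 m

Phase 2 (falling): v₀ = 0 m/s, a = -10 m/s².
Falls 4.51 m from rest: t = √(2·4.51/10) = 0.950 s; v = g·t = 9.50 m/s.
Total time = 0.950 + 0.950 = 1.90 s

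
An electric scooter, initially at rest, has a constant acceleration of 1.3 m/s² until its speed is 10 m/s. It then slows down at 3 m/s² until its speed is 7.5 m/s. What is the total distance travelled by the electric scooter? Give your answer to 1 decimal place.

45.8 m

Phase 1 (accelerating): v₀ = 0 m/s, a = 1.3 m/s².
v = v₀ + at → t = (10 − 0) / 1.3 = 7.69 s
v² = v₀² + 2aΔx → Δx = (10² − 0²)/(2·1.3) = 38.5 m

Phase 2 (decelerating): v₀ = 10.0 m/s, a = -3 m/s².
v = v₀ + at → t = (7.5 − 10.0) / -3 = 0.833 s
v² = v₀² + 2aΔx → Δx = (7.5² − 10.0²)/(2·-3) = 7.29 m
Total distance = 38.5 + 7.29 = 45.8 m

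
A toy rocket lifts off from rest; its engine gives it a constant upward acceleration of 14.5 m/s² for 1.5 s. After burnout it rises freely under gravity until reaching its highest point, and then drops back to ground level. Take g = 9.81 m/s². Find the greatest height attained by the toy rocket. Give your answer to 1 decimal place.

40.4 m

Phase 1 (powered ascent): v₀ = 0 m/s, a = 14.5 m/s².
v = v₀ + at = 0 + (14.5)(1.5) = 21.8 m/s
Δx = v₀t + ½at² = 0·1.5 + 0.5·14.5·1.5² = 16.3 m

Phase 2 (coasting upward): v₀ = 21.8 m/s, a = -9.81 m/s².
v = v₀ + at → t = (0 − 21.8) / -9.81 = 2.22 s
v² = v₀² + 2aΔx → Δx = (0² − 21.8²)/(2·-9.81) = 24.1 m
Maximum height = 16.3 + 24.1 = 40.4 m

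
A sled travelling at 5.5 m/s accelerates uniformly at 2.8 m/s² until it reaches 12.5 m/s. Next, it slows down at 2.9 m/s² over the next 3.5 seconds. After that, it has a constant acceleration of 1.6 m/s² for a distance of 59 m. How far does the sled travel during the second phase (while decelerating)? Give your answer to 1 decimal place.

Phase 1 (accelerating): v₀ = 5.50 m/s, a = 2.8 m/s².
v = v₀ + at → t = (12.5 − 5.50) / 2.8 = 2.50 s
v² = v₀² + 2aΔx → Δx = (12.5² − 5.50²)/(2·2.8) = 22.5 m

Phase 2 (decelerating): v₀ = 12.5 m/s, a = -2.9 m/s².
v = v₀ + at = 12.5 + (-2.9)(3.5) = 2.35 m/s
Δx = v₀t + ½at² = 12.5·3.5 + 0.5·-2.9·3.5² = 26.0 m
Distance in phase 2 = 26.0 m

26.0 m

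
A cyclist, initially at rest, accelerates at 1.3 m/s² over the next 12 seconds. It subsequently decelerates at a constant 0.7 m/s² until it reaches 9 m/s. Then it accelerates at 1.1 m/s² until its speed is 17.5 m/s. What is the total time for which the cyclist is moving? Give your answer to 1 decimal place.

Phase 1 (accelerating): v₀ = 0 m/s, a = 1.3 m/s².
v = v₀ + at = 0 + (1.3)(12) = 15.6 m/s
Δx = v₀t + ½at² = 0·12 + 0.5·1.3·12² = 93.6 m

Phase 2 (decelerating): v₀ = 15.6 m/s, a = -0.7 m/s².
v = v₀ + at → t = (9 − 15.6) / -0.7 = 9.43 s
v² = v₀² + 2aΔx → Δx = (9² − 15.6²)/(2·-0.7) = 116 m

Phase 3 (accelerating): v₀ = 9.00 m/s, a = 1.1 m/s².
v = v₀ + at → t = (17.5 − 9.00) / 1.1 = 7.73 s
v² = v₀² + 2aΔx → Δx = (17.5² − 9.00²)/(2·1.1) = 102 m
Total time = 12.0 + 9.43 + 7.73 = 29.2 s

29.2 s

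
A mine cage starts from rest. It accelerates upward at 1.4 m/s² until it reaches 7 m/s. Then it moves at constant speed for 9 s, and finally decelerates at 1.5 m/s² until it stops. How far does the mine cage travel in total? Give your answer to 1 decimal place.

96.8 m

Phase 1 (accelerating): v₀ = 0 m/s, a = 1.4 m/s².
v = v₀ + at → t = (7 − 0) / 1.4 = 5.00 s
v² = v₀² + 2aΔx → Δx = (7² − 0²)/(2·1.4) = 17.5 m

Phase 2 (constant speed): v₀ = 7.00 m/s, a = 0 m/s².
v = v₀ + at = 7.00 + (0)(9) = 7.00 m/s
Δx = v₀t + ½at² = 7.00·9 + 0.5·0·9² = 63.0 m

Phase 3 (decelerating): v₀ = 7.00 m/s, a = -1.5 m/s².
v = v₀ + at → t = (0 − 7.00) / -1.5 = 4.67 s
v² = v₀² + 2aΔx → Δx = (0² − 7.00²)/(2·-1.5) = 16.3 m
Total distance = 17.5 + 63.0 + 16.3 = 96.8 m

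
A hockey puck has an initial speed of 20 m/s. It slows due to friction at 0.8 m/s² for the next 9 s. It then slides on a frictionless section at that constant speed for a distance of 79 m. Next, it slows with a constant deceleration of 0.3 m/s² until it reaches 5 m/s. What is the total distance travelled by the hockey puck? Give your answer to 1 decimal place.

Phase 1 (decelerating): v₀ = 20.0 m/s, a = -0.8 m/s².
v = v₀ + at = 20.0 + (-0.8)(9) = 12.8 m/s
Δx = v₀t + ½at² = 20.0·9 + 0.5·-0.8·9² = 148 m

Phase 2 (constant speed): v₀ = 12.8 m/s, a = 0 m/s².
Constant speed: t = d/v = 79/12.8 = 6.17 s

Phase 3 (decelerating): v₀ = 12.8 m/s, a = -0.3 m/s².
v = v₀ + at → t = (5 − 12.8) / -0.3 = 26.0 s
v² = v₀² + 2aΔx → Δx = (5² − 12.8²)/(2·-0.3) = 231 m
Total distance = 148 + 79.0 + 231 = 458 m

458.0 m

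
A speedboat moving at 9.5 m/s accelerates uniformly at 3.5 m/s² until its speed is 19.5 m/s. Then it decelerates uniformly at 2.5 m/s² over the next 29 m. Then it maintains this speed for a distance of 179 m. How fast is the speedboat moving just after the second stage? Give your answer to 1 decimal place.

15.3 m/s

Phase 1 (accelerating): v₀ = 9.50 m/s, a = 3.5 m/s².
v = v₀ + at → t = (19.5 − 9.50) / 3.5 = 2.86 s
v² = v₀² + 2aΔx → Δx = (19.5² − 9.50²)/(2·3.5) = 41.4 m

Phase 2 (decelerating): v₀ = 19.5 m/s, a = -2.5 m/s².
v² = v₀² + 2aΔx = 19.5² + 2·-2.5·29 = 235 → v = 15.3 m/s
t = (v − v₀)/a = (15.3 − 19.5)/-2.5 = 1.66 s
Speed at end of phase 2 = 15.3 m/s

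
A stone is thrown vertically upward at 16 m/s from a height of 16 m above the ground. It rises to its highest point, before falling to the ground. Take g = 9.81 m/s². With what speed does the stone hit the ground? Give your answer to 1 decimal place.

Phase 1 (rising): v₀ = 16.0 m/s, a = -9.81 m/s².
v = v₀ + at → t = (0 − 16.0) / -9.81 = 1.63 s
v² = v₀² + 2aΔx → Δx = (0² − 16.0²)/(2·-9.81) = 13.0 m

Phase 2 (falling): v₀ = 0 m/s, a = -9.81 m/s².
Falls 29.0 m from rest: t = √(2·29.0/9.81) = 2.43 s; v = g·t = 23.9 m/s.
Final speed = 23.9 m/s

23.9 m/s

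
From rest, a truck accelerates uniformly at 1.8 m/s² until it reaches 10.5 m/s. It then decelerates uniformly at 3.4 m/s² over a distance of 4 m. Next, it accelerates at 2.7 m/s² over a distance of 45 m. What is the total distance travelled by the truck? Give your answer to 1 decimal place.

Phase 1 (accelerating): v₀ = 0 m/s, a = 1.8 m/s².
v = v₀ + at → t = (10.5 − 0) / 1.8 = 5.83 s
v² = v₀² + 2aΔx → Δx = (10.5² − 0²)/(2·1.8) = 30.6 m

Phase 2 (decelerating): v₀ = 10.5 m/s, a = -3.4 m/s².
v² = v₀² + 2aΔx = 10.5² + 2·-3.4·4 = 83.0 → v = 9.11 m/s
t = (v − v₀)/a = (9.11 − 10.5)/-3.4 = 0.408 s

Phase 3 (accelerating): v₀ = 9.11 m/s, a = 2.7 m/s².
v² = v₀² + 2aΔx = 9.11² + 2·2.7·45 = 326 → v = 18.1 m/s
t = (v − v₀)/a = (18.1 − 9.11)/2.7 = 3.31 s
Total distance = 30.6 + 4.00 + 45.0 = 79.6 m

79.6 m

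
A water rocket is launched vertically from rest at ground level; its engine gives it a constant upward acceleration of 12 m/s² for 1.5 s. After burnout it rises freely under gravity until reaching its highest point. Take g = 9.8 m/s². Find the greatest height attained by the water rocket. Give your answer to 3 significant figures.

30.0 m

Phase 1 (powered ascent): v₀ = 0 m/s, a = 12 m/s².
v = v₀ + at = 0 + (12)(1.5) = 18.0 m/s
Δx = v₀t + ½at² = 0·1.5 + 0.5·12·1.5² = 13.5 m

Phase 2 (coasting upward): v₀ = 18.0 m/s, a = -9.8 m/s².
v = v₀ + at → t = (0 − 18.0) / -9.8 = 1.84 s
v² = v₀² + 2aΔx → Δx = (0² − 18.0²)/(2·-9.8) = 16.5 m
Maximum height = 13.5 + 16.5 = 30.0 m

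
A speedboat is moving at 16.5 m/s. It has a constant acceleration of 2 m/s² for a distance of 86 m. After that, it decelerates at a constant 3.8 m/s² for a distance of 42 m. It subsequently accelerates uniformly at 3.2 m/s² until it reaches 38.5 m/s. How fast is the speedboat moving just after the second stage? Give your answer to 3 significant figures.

17.2 m/s

Phase 1 (accelerating): v₀ = 16.5 m/s, a = 2 m/s².
v² = v₀² + 2aΔx = 16.5² + 2·2·86 = 616 → v = 24.8 m/s
t = (v − v₀)/a = (24.8 − 16.5)/2 = 4.16 s

Phase 2 (decelerating): v₀ = 24.8 m/s, a = -3.8 m/s².
v² = v₀² + 2aΔx = 24.8² + 2·-3.8·42 = 297 → v = 17.2 m/s
t = (v − v₀)/a = (17.2 − 24.8)/-3.8 = 2.00 s
Speed at end of phase 2 = 17.2 m/s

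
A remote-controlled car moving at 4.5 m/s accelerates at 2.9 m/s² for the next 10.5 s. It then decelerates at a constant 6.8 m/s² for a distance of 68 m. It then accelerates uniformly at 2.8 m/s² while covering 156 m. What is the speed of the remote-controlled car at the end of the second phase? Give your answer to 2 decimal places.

Phase 1 (accelerating): v₀ = 4.50 m/s, a = 2.9 m/s².
v = v₀ + at = 4.50 + (2.9)(10.5) = 35.0 m/s
Δx = v₀t + ½at² = 4.50·10.5 + 0.5·2.9·10.5² = 207 m

Phase 2 (decelerating): v₀ = 35.0 m/s, a = -6.8 m/s².
v² = v₀² + 2aΔx = 35.0² + 2·-6.8·68 = 297 → v = 17.2 m/s
t = (v − v₀)/a = (17.2 − 35.0)/-6.8 = 2.61 s
Speed at end of phase 2 = 17.2 m/s

17.23 m/s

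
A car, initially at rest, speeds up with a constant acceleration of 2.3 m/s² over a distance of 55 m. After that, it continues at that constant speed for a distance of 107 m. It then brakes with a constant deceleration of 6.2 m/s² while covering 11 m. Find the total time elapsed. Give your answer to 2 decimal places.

14.47 s

Phase 1 (accelerating): v₀ = 0 m/s, a = 2.3 m/s².
v² = v₀² + 2aΔx = 0² + 2·2.3·55 = 253 → v = 15.9 m/s
t = (v − v₀)/a = (15.9 − 0)/2.3 = 6.92 s

Phase 2 (constant speed): v₀ = 15.9 m/s, a = 0 m/s².
Constant speed: t = d/v = 107/15.9 = 6.73 s

Phase 3 (decelerating): v₀ = 15.9 m/s, a = -6.2 m/s².
v² = v₀² + 2aΔx = 15.9² + 2·-6.2·11 = 117 → v = 10.8 m/s
t = (v − v₀)/a = (10.8 − 15.9)/-6.2 = 0.824 s
Total time = 6.92 + 6.73 + 0.824 = 14.5 s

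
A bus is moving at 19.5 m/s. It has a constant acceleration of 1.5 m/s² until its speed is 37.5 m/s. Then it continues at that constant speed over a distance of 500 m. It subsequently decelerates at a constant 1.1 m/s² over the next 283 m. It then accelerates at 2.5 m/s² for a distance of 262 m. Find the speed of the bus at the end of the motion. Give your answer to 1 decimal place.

Phase 1 (accelerating): v₀ = 19.5 m/s, a = 1.5 m/s².
v = v₀ + at → t = (37.5 − 19.5) / 1.5 = 12.0 s
v² = v₀² + 2aΔx → Δx = (37.5² − 19.5²)/(2·1.5) = 342 m

Phase 2 (constant speed): v₀ = 37.5 m/s, a = 0 m/s².
Constant speed: t = d/v = 500/37.5 = 13.3 s

Phase 3 (decelerating): v₀ = 37.5 m/s, a = -1.1 m/s².
v² = v₀² + 2aΔx = 37.5² + 2·-1.1·283 = 784 → v = 28.0 m/s
t = (v − v₀)/a = (28.0 − 37.5)/-1.1 = 8.64 s

Phase 4 (accelerating): v₀ = 28.0 m/s, a = 2.5 m/s².
v² = v₀² + 2aΔx = 28.0² + 2·2.5·262 = 2090 → v = 45.8 m/s
t = (v − v₀)/a = (45.8 − 28.0)/2.5 = 7.11 s
Final speed = 45.8 m/s

45.8 m/s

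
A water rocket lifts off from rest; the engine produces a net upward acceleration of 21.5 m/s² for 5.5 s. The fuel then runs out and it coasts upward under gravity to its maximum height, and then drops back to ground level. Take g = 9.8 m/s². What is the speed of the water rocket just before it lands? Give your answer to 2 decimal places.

Phase 1 (powered ascent): v₀ = 0 m/s, a = 21.5 m/s².
v = v₀ + at = 0 + (21.5)(5.5) = 118 m/s
Δx = v₀t + ½at² = 0·5.5 + 0.5·21.5·5.5² = 325 m

Phase 2 (coasting upward): v₀ = 118 m/s, a = -9.8 m/s².
v = v₀ + at → t = (0 − 118) / -9.8 = 12.1 s
v² = v₀² + 2aΔx → Δx = (0² − 118²)/(2·-9.8) = 713 m

Phase 3 (free fall): v₀ = 0 m/s, a = -9.8 m/s².
Falls 1040 m from rest: t = √(2·1040/9.8) = 14.6 s; v = g·t = 143 m/s.
Impact speed = 143 m/s

142.68 m/s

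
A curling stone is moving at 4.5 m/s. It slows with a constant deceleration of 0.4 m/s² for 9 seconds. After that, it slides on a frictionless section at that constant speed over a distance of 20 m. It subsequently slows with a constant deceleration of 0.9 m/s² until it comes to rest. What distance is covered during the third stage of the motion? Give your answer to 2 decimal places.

0.45 m

Phase 1 (decelerating): v₀ = 4.50 m/s, a = -0.4 m/s².
v = v₀ + at = 4.50 + (-0.4)(9) = 0.900 m/s
Δx = v₀t + ½at² = 4.50·9 + 0.5·-0.4·9² = 24.3 m

Phase 2 (constant speed): v₀ = 0.900 m/s, a = 0 m/s².
Constant speed: t = d/v = 20/0.900 = 22.2 s

Phase 3 (decelerating): v₀ = 0.900 m/s, a = -0.9 m/s².
v = v₀ + at → t = (0 − 0.900) / -0.9 = 1.00 s
v² = v₀² + 2aΔx → Δx = (0² − 0.900²)/(2·-0.9) = 0.450 m
Distance in phase 3 = 0.450 m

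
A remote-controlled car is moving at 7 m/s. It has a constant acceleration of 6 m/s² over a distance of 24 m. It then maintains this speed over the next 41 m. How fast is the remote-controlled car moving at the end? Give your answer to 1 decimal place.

Phase 1 (accelerating): v₀ = 7.00 m/s, a = 6 m/s².
v² = v₀² + 2aΔx = 7.00² + 2·6·24 = 337 → v = 18.4 m/s
t = (v − v₀)/a = (18.4 − 7.00)/6 = 1.89 s

Phase 2 (constant speed): v₀ = 18.4 m/s, a = 0 m/s².
Constant speed: t = d/v = 41/18.4 = 2.23 s
Final speed = 18.4 m/s

18.4 m/s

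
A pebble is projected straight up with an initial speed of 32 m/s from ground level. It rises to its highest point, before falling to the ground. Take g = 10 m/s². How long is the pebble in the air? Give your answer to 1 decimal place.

Phase 1 (rising): v₀ = 32.0 m/s, a = -10 m/s².
v = v₀ + at → t = (0 − 32.0) / -10 = 3.20 s
v² = v₀² + 2aΔx → Δx = (0² − 32.0²)/(2·-10) = 51.2 m

Phase 2 (falling): v₀ = 0 m/s, a = -10 m/s².
Falls 51.2 m from rest: t = √(2·51.2/10) = 3.20 s; v = g·t = 32.0 m/s.
Total time = 3.20 + 3.20 = 6.40 s

6.4 s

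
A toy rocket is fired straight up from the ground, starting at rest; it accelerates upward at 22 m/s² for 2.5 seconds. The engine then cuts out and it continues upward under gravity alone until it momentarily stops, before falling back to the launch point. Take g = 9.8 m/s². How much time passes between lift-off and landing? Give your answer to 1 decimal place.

Phase 1 (powered ascent): v₀ = 0 m/s, a = 22 m/s².
v = v₀ + at = 0 + (22)(2.5) = 55.0 m/s
Δx = v₀t + ½at² = 0·2.5 + 0.5·22·2.5² = 68.8 m

Phase 2 (coasting upward): v₀ = 55.0 m/s, a = -9.8 m/s².
v = v₀ + at → t = (0 − 55.0) / -9.8 = 5.61 s
v² = v₀² + 2aΔx → Δx = (0² − 55.0²)/(2·-9.8) = 154 m

Phase 3 (free fall): v₀ = 0 m/s, a = -9.8 m/s².
Falls 223 m from rest: t = √(2·223/9.8) = 6.75 s; v = g·t = 66.1 m/s.
Total time = 2.50 + 5.61 + 6.75 = 14.9 s

14.9 s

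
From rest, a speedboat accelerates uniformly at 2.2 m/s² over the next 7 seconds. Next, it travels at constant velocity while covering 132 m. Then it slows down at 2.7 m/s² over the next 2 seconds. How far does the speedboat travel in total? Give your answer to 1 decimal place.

211.3 m

Phase 1 (accelerating): v₀ = 0 m/s, a = 2.2 m/s².
v = v₀ + at = 0 + (2.2)(7) = 15.4 m/s
Δx = v₀t + ½at² = 0·7 + 0.5·2.2·7² = 53.9 m

Phase 2 (constant speed): v₀ = 15.4 m/s, a = 0 m/s².
Constant speed: t = d/v = 132/15.4 = 8.57 s

Phase 3 (decelerating): v₀ = 15.4 m/s, a = -2.7 m/s².
v = v₀ + at = 15.4 + (-2.7)(2) = 10.0 m/s
Δx = v₀t + ½at² = 15.4·2 + 0.5·-2.7·2² = 25.4 m
Total distance = 53.9 + 132 + 25.4 = 211 m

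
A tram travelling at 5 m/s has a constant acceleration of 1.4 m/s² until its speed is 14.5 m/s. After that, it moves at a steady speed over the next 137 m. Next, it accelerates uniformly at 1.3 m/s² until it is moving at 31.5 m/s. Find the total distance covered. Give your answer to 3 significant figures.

Phase 1 (accelerating): v₀ = 5.00 m/s, a = 1.4 m/s².
v = v₀ + at → t = (14.5 − 5.00) / 1.4 = 6.79 s
v² = v₀² + 2aΔx → Δx = (14.5² − 5.00²)/(2·1.4) = 66.2 m

Phase 2 (constant speed): v₀ = 14.5 m/s, a = 0 m/s².
Constant speed: t = d/v = 137/14.5 = 9.45 s

Phase 3 (accelerating): v₀ = 14.5 m/s, a = 1.3 m/s².
v = v₀ + at → t = (31.5 − 14.5) / 1.3 = 13.1 s
v² = v₀² + 2aΔx → Δx = (31.5² − 14.5²)/(2·1.3) = 301 m
Total distance = 66.2 + 137 + 301 = 504 m

504 m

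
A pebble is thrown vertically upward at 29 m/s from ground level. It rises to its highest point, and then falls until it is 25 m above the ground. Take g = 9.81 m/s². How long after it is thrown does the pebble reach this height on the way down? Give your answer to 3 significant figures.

Phase 1 (rising): v₀ = 29.0 m/s, a = -9.81 m/s².
v = v₀ + at → t = (0 − 29.0) / -9.81 = 2.96 s
v² = v₀² + 2aΔx → Δx = (0² − 29.0²)/(2·-9.81) = 42.9 m

Phase 2 (falling): v₀ = 0 m/s, a = -9.81 m/s².
Falls 17.9 m from rest: t = √(2·17.9/9.81) = 1.91 s; v = g·t = 18.7 m/s.
Total time = 2.96 + 1.91 = 4.86 s

4.86 s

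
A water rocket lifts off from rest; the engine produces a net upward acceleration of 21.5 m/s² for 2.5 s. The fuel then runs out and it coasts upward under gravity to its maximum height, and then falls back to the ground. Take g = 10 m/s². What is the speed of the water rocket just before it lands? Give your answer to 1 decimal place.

Phase 1 (powered ascent): v₀ = 0 m/s, a = 21.5 m/s².
v = v₀ + at = 0 + (21.5)(2.5) = 53.8 m/s
Δx = v₀t + ½at² = 0·2.5 + 0.5·21.5·2.5² = 67.2 m

Phase 2 (coasting upward): v₀ = 53.8 m/s, a = -10 m/s².
v = v₀ + at → t = (0 − 53.8) / -10 = 5.38 s
v² = v₀² + 2aΔx → Δx = (0² − 53.8²)/(2·-10) = 144 m

Phase 3 (free fall): v₀ = 0 m/s, a = -10 m/s².
Falls 212 m from rest: t = √(2·212/10) = 6.51 s; v = g·t = 65.1 m/s.
Impact speed = 65.1 m/s

65.1 m/s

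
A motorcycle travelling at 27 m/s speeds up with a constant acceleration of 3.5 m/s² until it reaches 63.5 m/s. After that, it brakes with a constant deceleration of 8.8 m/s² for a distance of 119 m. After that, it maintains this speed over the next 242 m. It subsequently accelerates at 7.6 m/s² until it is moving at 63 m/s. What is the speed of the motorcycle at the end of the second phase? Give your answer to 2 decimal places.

44.02 m/s

Phase 1 (accelerating): v₀ = 27.0 m/s, a = 3.5 m/s².
v = v₀ + at → t = (63.5 − 27.0) / 3.5 = 10.4 s
v² = v₀² + 2aΔx → Δx = (63.5² − 27.0²)/(2·3.5) = 472 m

Phase 2 (decelerating): v₀ = 63.5 m/s, a = -8.8 m/s².
v² = v₀² + 2aΔx = 63.5² + 2·-8.8·119 = 1940 → v = 44.0 m/s
t = (v − v₀)/a = (44.0 − 63.5)/-8.8 = 2.21 s
Speed at end of phase 2 = 44.0 m/s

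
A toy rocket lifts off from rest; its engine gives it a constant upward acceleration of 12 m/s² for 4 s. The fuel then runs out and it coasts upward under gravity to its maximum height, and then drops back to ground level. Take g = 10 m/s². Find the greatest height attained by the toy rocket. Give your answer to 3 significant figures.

Phase 1 (powered ascent): v₀ = 0 m/s, a = 12 m/s².
v = v₀ + at = 0 + (12)(4) = 48.0 m/s
Δx = v₀t + ½at² = 0·4 + 0.5·12·4² = 96.0 m

Phase 2 (coasting upward): v₀ = 48.0 m/s, a = -10 m/s².
v = v₀ + at → t = (0 − 48.0) / -10 = 4.80 s
v² = v₀² + 2aΔx → Δx = (0² − 48.0²)/(2·-10) = 115 m
Maximum height = 96.0 + 115 = 211 m

211 m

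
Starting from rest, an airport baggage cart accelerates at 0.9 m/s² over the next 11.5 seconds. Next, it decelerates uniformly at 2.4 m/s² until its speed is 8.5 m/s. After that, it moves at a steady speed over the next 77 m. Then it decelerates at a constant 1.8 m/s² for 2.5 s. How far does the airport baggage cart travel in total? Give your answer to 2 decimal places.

159.40 m

Phase 1 (accelerating): v₀ = 0 m/s, a = 0.9 m/s².
v = v₀ + at = 0 + (0.9)(11.5) = 10.3 m/s
Δx = v₀t + ½at² = 0·11.5 + 0.5·0.9·11.5² = 59.5 m

Phase 2 (decelerating): v₀ = 10.3 m/s, a = -2.4 m/s².
v = v₀ + at → t = (8.5 − 10.3) / -2.4 = 0.771 s
v² = v₀² + 2aΔx → Δx = (8.5² − 10.3²)/(2·-2.4) = 7.27 m

Phase 3 (constant speed): v₀ = 8.50 m/s, a = 0 m/s².
Constant speed: t = d/v = 77/8.50 = 9.06 s

Phase 4 (decelerating): v₀ = 8.50 m/s, a = -1.8 m/s².
v = v₀ + at = 8.50 + (-1.8)(2.5) = 4.00 m/s
Δx = v₀t + ½at² = 8.50·2.5 + 0.5·-1.8·2.5² = 15.6 m
Total distance = 59.5 + 7.27 + 77.0 + 15.6 = 159 m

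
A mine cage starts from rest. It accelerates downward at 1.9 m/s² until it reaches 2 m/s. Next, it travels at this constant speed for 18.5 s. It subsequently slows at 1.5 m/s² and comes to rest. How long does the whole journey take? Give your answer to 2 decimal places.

Phase 1 (accelerating): v₀ = 0 m/s, a = 1.9 m/s².
v = v₀ + at → t = (2 − 0) / 1.9 = 1.05 s
v² = v₀² + 2aΔx → Δx = (2² − 0²)/(2·1.9) = 1.05 m

Phase 2 (constant speed): v₀ = 2.00 m/s, a = 0 m/s².
v = v₀ + at = 2.00 + (0)(18.5) = 2.00 m/s
Δx = v₀t + ½at² = 2.00·18.5 + 0.5·0·18.5² = 37.0 m

Phase 3 (decelerating): v₀ = 2.00 m/s, a = -1.5 m/s².
v = v₀ + at → t = (0 − 2.00) / -1.5 = 1.33 s
v² = v₀² + 2aΔx → Δx = (0² − 2.00²)/(2·-1.5) = 1.33 m
Total time = 1.05 + 18.5 + 1.33 = 20.9 s

20.89 s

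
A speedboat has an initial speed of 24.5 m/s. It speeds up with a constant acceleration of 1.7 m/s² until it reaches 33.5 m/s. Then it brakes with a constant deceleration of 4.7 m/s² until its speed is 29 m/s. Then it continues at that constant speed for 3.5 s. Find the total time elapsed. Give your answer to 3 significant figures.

9.75 s

Phase 1 (accelerating): v₀ = 24.5 m/s, a = 1.7 m/s².
v = v₀ + at → t = (33.5 − 24.5) / 1.7 = 5.29 s
v² = v₀² + 2aΔx → Δx = (33.5² − 24.5²)/(2·1.7) = 154 m

Phase 2 (decelerating): v₀ = 33.5 m/s, a = -4.7 m/s².
v = v₀ + at → t = (29 − 33.5) / -4.7 = 0.957 s
v² = v₀² + 2aΔx → Δx = (29² − 33.5²)/(2·-4.7) = 29.9 m

Phase 3 (constant speed): v₀ = 29.0 m/s, a = 0 m/s².
v = v₀ + at = 29.0 + (0)(3.5) = 29.0 m/s
Δx = v₀t + ½at² = 29.0·3.5 + 0.5·0·3.5² = 102 m
Total time = 5.29 + 0.957 + 3.50 = 9.75 s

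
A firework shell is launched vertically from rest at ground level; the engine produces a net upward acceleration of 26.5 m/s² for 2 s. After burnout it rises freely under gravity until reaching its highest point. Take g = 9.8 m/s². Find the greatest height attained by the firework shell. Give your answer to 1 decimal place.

Phase 1 (powered ascent): v₀ = 0 m/s, a = 26.5 m/s².
v = v₀ + at = 0 + (26.5)(2) = 53.0 m/s
Δx = v₀t + ½at² = 0·2 + 0.5·26.5·2² = 53.0 m

Phase 2 (coasting upward): v₀ = 53.0 m/s, a = -9.8 m/s².
v = v₀ + at → t = (0 − 53.0) / -9.8 = 5.41 s
v² = v₀² + 2aΔx → Δx = (0² − 53.0²)/(2·-9.8) = 143 m
Maximum height = 53.0 + 143 = 196 m

196.3 m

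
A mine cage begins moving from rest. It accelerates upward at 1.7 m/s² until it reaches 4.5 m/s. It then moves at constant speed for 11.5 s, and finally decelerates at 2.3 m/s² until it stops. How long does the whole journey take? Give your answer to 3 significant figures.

16.1 s

Phase 1 (accelerating): v₀ = 0 m/s, a = 1.7 m/s².
v = v₀ + at → t = (4.5 − 0) / 1.7 = 2.65 s
v² = v₀² + 2aΔx → Δx = (4.5² − 0²)/(2·1.7) = 5.96 m

Phase 2 (constant speed): v₀ = 4.50 m/s, a = 0 m/s².
v = v₀ + at = 4.50 + (0)(11.5) = 4.50 m/s
Δx = v₀t + ½at² = 4.50·11.5 + 0.5·0·11.5² = 51.8 m

Phase 3 (decelerating): v₀ = 4.50 m/s, a = -2.3 m/s².
v = v₀ + at → t = (0 − 4.50) / -2.3 = 1.96 s
v² = v₀² + 2aΔx → Δx = (0² − 4.50²)/(2·-2.3) = 4.40 m
Total time = 2.65 + 11.5 + 1.96 = 16.1 s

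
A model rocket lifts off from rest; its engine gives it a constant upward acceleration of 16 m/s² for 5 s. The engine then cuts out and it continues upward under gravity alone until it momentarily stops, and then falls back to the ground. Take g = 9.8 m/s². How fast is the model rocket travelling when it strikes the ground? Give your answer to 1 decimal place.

101.6 m/s

Phase 1 (powered ascent): v₀ = 0 m/s, a = 16 m/s².
v = v₀ + at = 0 + (16)(5) = 80.0 m/s
Δx = v₀t + ½at² = 0·5 + 0.5·16·5² = 200 m

Phase 2 (coasting upward): v₀ = 80.0 m/s, a = -9.8 m/s².
v = v₀ + at → t = (0 − 80.0) / -9.8 = 8.16 s
v² = v₀² + 2aΔx → Δx = (0² − 80.0²)/(2·-9.8) = 327 m

Phase 3 (free fall): v₀ = 0 m/s, a = -9.8 m/s².
Falls 527 m from rest: t = √(2·527/9.8) = 10.4 s; v = g·t = 102 m/s.
Impact speed = 102 m/s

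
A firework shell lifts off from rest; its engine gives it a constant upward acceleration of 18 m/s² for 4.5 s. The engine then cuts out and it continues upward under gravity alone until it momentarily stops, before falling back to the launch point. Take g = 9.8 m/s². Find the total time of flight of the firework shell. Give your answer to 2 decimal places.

Phase 1 (powered ascent): v₀ = 0 m/s, a = 18 m/s².
v = v₀ + at = 0 + (18)(4.5) = 81.0 m/s
Δx = v₀t + ½at² = 0·4.5 + 0.5·18·4.5² = 182 m

Phase 2 (coasting upward): v₀ = 81.0 m/s, a = -9.8 m/s².
v = v₀ + at → t = (0 − 81.0) / -9.8 = 8.27 s
v² = v₀² + 2aΔx → Δx = (0² − 81.0²)/(2·-9.8) = 335 m

Phase 3 (free fall): v₀ = 0 m/s, a = -9.8 m/s².
Falls 517 m from rest: t = √(2·517/9.8) = 10.3 s; v = g·t = 101 m/s.
Total time = 4.50 + 8.27 + 10.3 = 23.0 s

23.04 s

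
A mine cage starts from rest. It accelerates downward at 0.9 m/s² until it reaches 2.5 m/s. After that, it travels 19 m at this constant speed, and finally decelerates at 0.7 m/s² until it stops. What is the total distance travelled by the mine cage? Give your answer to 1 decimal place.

Phase 1 (accelerating): v₀ = 0 m/s, a = 0.9 m/s².
v = v₀ + at → t = (2.5 − 0) / 0.9 = 2.78 s
v² = v₀² + 2aΔx → Δx = (2.5² − 0²)/(2·0.9) = 3.47 m

Phase 2 (constant speed): v₀ = 2.50 m/s, a = 0 m/s².
Constant speed: t = d/v = 19/2.50 = 7.60 s

Phase 3 (decelerating): v₀ = 2.50 m/s, a = -0.7 m/s².
v = v₀ + at → t = (0 − 2.50) / -0.7 = 3.57 s
v² = v₀² + 2aΔx → Δx = (0² − 2.50²)/(2·-0.7) = 4.46 m
Total distance = 3.47 + 19.0 + 4.46 = 26.9 m

26.9 m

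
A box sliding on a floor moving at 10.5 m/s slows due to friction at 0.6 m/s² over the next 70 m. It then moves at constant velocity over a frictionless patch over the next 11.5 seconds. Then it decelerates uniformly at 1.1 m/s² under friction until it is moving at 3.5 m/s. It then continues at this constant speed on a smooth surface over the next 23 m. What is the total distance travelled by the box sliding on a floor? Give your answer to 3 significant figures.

Phase 1 (decelerating): v₀ = 10.5 m/s, a = -0.6 m/s².
v² = v₀² + 2aΔx = 10.5² + 2·-0.6·70 = 26.2 → v = 5.12 m/s
t = (v − v₀)/a = (5.12 − 10.5)/-0.6 = 8.96 s

Phase 2 (constant speed): v₀ = 5.12 m/s, a = 0 m/s².
v = v₀ + at = 5.12 + (0)(11.5) = 5.12 m/s
Δx = v₀t + ½at² = 5.12·11.5 + 0.5·0·11.5² = 58.9 m

Phase 3 (decelerating): v₀ = 5.12 m/s, a = -1.1 m/s².
v = v₀ + at → t = (3.5 − 5.12) / -1.1 = 1.48 s
v² = v₀² + 2aΔx → Δx = (3.5² − 5.12²)/(2·-1.1) = 6.36 m

Phase 4 (constant speed): v₀ = 3.50 m/s, a = 0 m/s².
Constant speed: t = d/v = 23/3.50 = 6.57 s
Total distance = 70.0 + 58.9 + 6.36 + 23.0 = 158 m

158 m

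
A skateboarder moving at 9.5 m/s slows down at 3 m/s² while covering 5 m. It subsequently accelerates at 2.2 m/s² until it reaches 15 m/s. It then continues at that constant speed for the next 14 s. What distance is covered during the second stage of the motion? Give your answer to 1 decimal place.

37.4 m

Phase 1 (decelerating): v₀ = 9.50 m/s, a = -3 m/s².
v² = v₀² + 2aΔx = 9.50² + 2·-3·5 = 60.2 → v = 7.76 m/s
t = (v − v₀)/a = (7.76 − 9.50)/-3 = 0.579 s

Phase 2 (accelerating): v₀ = 7.76 m/s, a = 2.2 m/s².
v = v₀ + at → t = (15 − 7.76) / 2.2 = 3.29 s
v² = v₀² + 2aΔx → Δx = (15² − 7.76²)/(2·2.2) = 37.4 m
Distance in phase 2 = 37.4 m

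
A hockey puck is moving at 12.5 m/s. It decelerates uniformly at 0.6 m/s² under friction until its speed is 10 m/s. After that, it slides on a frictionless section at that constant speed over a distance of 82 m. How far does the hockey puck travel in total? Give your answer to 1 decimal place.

128.9 m

Phase 1 (decelerating): v₀ = 12.5 m/s, a = -0.6 m/s².
v = v₀ + at → t = (10 − 12.5) / -0.6 = 4.17 s
v² = v₀² + 2aΔx → Δx = (10² − 12.5²)/(2·-0.6) = 46.9 m

Phase 2 (constant speed): v₀ = 10.0 m/s, a = 0 m/s².
Constant speed: t = d/v = 82/10.0 = 8.20 s
Total distance = 46.9 + 82.0 = 129 m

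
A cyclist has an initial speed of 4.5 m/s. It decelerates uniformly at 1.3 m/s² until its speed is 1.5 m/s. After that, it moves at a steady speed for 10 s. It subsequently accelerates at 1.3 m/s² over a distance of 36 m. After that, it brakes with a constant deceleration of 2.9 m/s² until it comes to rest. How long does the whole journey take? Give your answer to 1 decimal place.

22.1 s

Phase 1 (decelerating): v₀ = 4.50 m/s, a = -1.3 m/s².
v = v₀ + at → t = (1.5 − 4.50) / -1.3 = 2.31 s
v² = v₀² + 2aΔx → Δx = (1.5² − 4.50²)/(2·-1.3) = 6.92 m

Phase 2 (constant speed): v₀ = 1.50 m/s, a = 0 m/s².
v = v₀ + at = 1.50 + (0)(10) = 1.50 m/s
Δx = v₀t + ½at² = 1.50·10 + 0.5·0·10² = 15.0 m

Phase 3 (accelerating): v₀ = 1.50 m/s, a = 1.3 m/s².
v² = v₀² + 2aΔx = 1.50² + 2·1.3·36 = 95.9 → v = 9.79 m/s
t = (v − v₀)/a = (9.79 − 1.50)/1.3 = 6.38 s

Phase 4 (decelerating): v₀ = 9.79 m/s, a = -2.9 m/s².
v = v₀ + at → t = (0 − 9.79) / -2.9 = 3.38 s
v² = v₀² + 2aΔx → Δx = (0² − 9.79²)/(2·-2.9) = 16.5 m
Total time = 2.31 + 10.0 + 6.38 + 3.38 = 22.1 s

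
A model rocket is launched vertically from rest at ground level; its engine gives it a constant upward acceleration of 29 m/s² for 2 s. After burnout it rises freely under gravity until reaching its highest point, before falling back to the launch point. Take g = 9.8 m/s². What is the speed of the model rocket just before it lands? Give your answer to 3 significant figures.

67.1 m/s

Phase 1 (powered ascent): v₀ = 0 m/s, a = 29 m/s².
v = v₀ + at = 0 + (29)(2) = 58.0 m/s
Δx = v₀t + ½at² = 0·2 + 0.5·29·2² = 58.0 m

Phase 2 (coasting upward): v₀ = 58.0 m/s, a = -9.8 m/s².
v = v₀ + at → t = (0 − 58.0) / -9.8 = 5.92 s
v² = v₀² + 2aΔx → Δx = (0² − 58.0²)/(2·-9.8) = 172 m

Phase 3 (free fall): v₀ = 0 m/s, a = -9.8 m/s².
Falls 230 m from rest: t = √(2·230/9.8) = 6.85 s; v = g·t = 67.1 m/s.
Impact speed = 67.1 m/s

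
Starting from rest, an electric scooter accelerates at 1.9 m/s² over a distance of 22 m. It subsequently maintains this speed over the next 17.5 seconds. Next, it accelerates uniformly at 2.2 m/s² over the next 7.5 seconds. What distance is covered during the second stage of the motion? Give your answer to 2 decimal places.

Phase 1 (accelerating): v₀ = 0 m/s, a = 1.9 m/s².
v² = v₀² + 2aΔx = 0² + 2·1.9·22 = 83.6 → v = 9.14 m/s
t = (v − v₀)/a = (9.14 − 0)/1.9 = 4.81 s

Phase 2 (constant speed): v₀ = 9.14 m/s, a = 0 m/s².
v = v₀ + at = 9.14 + (0)(17.5) = 9.14 m/s
Δx = v₀t + ½at² = 9.14·17.5 + 0.5·0·17.5² = 160 m
Distance in phase 2 = 160 m

160.01 m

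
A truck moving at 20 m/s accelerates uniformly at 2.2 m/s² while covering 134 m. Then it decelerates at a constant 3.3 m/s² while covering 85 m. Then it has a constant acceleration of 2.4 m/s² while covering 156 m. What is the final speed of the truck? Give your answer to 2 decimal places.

Phase 1 (accelerating): v₀ = 20.0 m/s, a = 2.2 m/s².
v² = v₀² + 2aΔx = 20.0² + 2·2.2·134 = 990 → v = 31.5 m/s
t = (v − v₀)/a = (31.5 − 20.0)/2.2 = 5.21 s

Phase 2 (decelerating): v₀ = 31.5 m/s, a = -3.3 m/s².
v² = v₀² + 2aΔx = 31.5² + 2·-3.3·85 = 429 → v = 20.7 m/s
t = (v − v₀)/a = (20.7 − 31.5)/-3.3 = 3.26 s

Phase 3 (accelerating): v₀ = 20.7 m/s, a = 2.4 m/s².
v² = v₀² + 2aΔx = 20.7² + 2·2.4·156 = 1180 → v = 34.3 m/s
t = (v − v₀)/a = (34.3 − 20.7)/2.4 = 5.67 s
Final speed = 34.3 m/s

34.31 m/s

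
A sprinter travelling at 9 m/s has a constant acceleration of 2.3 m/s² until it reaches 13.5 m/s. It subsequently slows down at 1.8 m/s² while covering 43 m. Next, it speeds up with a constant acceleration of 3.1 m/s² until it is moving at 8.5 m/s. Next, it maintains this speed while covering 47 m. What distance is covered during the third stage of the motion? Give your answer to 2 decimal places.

Phase 1 (accelerating): v₀ = 9.00 m/s, a = 2.3 m/s².
v = v₀ + at → t = (13.5 − 9.00) / 2.3 = 1.96 s
v² = v₀² + 2aΔx → Δx = (13.5² − 9.00²)/(2·2.3) = 22.0 m

Phase 2 (decelerating): v₀ = 13.5 m/s, a = -1.8 m/s².
v² = v₀² + 2aΔx = 13.5² + 2·-1.8·43 = 27.4 → v = 5.24 m/s
t = (v − v₀)/a = (5.24 − 13.5)/-1.8 = 4.59 s

Phase 3 (accelerating): v₀ = 5.24 m/s, a = 3.1 m/s².
v = v₀ + at → t = (8.5 − 5.24) / 3.1 = 1.05 s
v² = v₀² + 2aΔx → Δx = (8.5² − 5.24²)/(2·3.1) = 7.23 m
Distance in phase 3 = 7.23 m

7.23 m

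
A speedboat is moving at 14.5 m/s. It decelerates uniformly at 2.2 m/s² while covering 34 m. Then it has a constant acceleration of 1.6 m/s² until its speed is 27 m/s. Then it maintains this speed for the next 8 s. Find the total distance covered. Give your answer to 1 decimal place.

Phase 1 (decelerating): v₀ = 14.5 m/s, a = -2.2 m/s².
v² = v₀² + 2aΔx = 14.5² + 2·-2.2·34 = 60.6 → v = 7.79 m/s
t = (v − v₀)/a = (7.79 − 14.5)/-2.2 = 3.05 s

Phase 2 (accelerating): v₀ = 7.79 m/s, a = 1.6 m/s².
v = v₀ + at → t = (27 − 7.79) / 1.6 = 12.0 s
v² = v₀² + 2aΔx → Δx = (27² − 7.79²)/(2·1.6) = 209 m

Phase 3 (constant speed): v₀ = 27.0 m/s, a = 0 m/s².
v = v₀ + at = 27.0 + (0)(8) = 27.0 m/s
Δx = v₀t + ½at² = 27.0·8 + 0.5·0·8² = 216 m
Total distance = 34.0 + 209 + 216 = 459 m

458.9 m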